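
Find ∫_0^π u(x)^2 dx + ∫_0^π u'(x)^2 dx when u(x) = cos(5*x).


||u||_{H^1(0,π)}^2 = 13*π

u'(x) = -5*sin(5*x).
Expand u² and (u')² and integrate term by term on (0, π), using: for integers n ≥ 1, ∫_0^π sin²(nx) dx = ∫_0^π cos²(nx) dx = π/2; for n ≠ n', ∫_0^π sin(nx)sin(n'x) dx = ∫_0^π cos(nx)cos(n'x) dx = 0; and by product-to-sum, ∫_0^π sin(nx)cos(n'x) dx = ½∫_0^π [sin((n+n')x) + sin((n−n')x)] dx, which is 0 when n+n' is even and 2n/(n²−n'²) when n+n' is odd (it need not vanish on (0, π)).
  u² squared terms: (1)²·∫cos(5x)² dx = 1·π/2 = π/2.
  So ∫_0^π u² dx = π/2.
  (u')² squared terms: (-5)²·∫sin(5x)² dx = 25·π/2 = 25*π/2.
  So ∫_0^π (u')² dx = 25*π/2.
||u||_{H^1}^2 = (π/2) + (25*π/2) = 13*π.


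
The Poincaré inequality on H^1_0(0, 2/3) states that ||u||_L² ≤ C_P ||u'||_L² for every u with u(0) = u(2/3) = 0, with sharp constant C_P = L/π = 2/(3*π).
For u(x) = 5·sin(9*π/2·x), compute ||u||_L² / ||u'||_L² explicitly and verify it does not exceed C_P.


||u||_L² / ||u'||_L² = 2/(9*π) < C_P = 2/(3*π).

u(x) = 5·sin(9*π/2·x), so u'(x) = 45*π*cos(9*π*x/2)/2.
Writing u(x) = A·sin(kπx/L) with A = 5 and k = 3, use ∫_0^L sin²(kπx/L) dx = L/2 and ∫_0^L cos²(kπx/L) dx = L/2.
u² = 25·sin²(9*π/2·x) and (u')² = 2025*π^2/4·cos²(9*π/2·x), and each of sin², cos² integrates to L/2 = 1/3 over (0, 2/3).
∫_0^2/3 u² dx = 25/3, so ||u||_L² = 5*sqrt(3)/3.
∫_0^2/3 (u')² dx = 675*π^2/4, so ||u'||_L² = 15*sqrt(3)*π/2.
Ratio ||u||_L² / ||u'||_L² = 2/(9*π).
Sharp Poincaré constant on H^1_0(0, 2/3) is C_P = L/π = 2/(3*π), achieved by sin(3*π/2·x).
This is the k = 3 harmonic; the ratio L/(kπ) is strictly less than C_P = L/π, consistent with the sharp inequality ||u||_L² ≤ C_P ||u'||_L².


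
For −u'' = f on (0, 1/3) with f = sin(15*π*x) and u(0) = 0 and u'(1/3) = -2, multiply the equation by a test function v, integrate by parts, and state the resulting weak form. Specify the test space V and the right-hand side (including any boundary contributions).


V = {v ∈ H^1(0, 1/3) : v(0) = 0} (test functions vanish at x = 0 where u is specified); weak form: ∫_0^1/3 u'v' dx = ∫_0^1/3 (sin(15*π*x)) v dx − 2·v(1/3) for all v ∈ V.

Multiply both sides by a test function v and integrate from 0 to 1/3:
  ∫_0^1/3 −u''(x) v(x) dx = ∫_0^1/3 f(x) v(x) dx.
Integrate the LHS by parts once:
  ∫_0^1/3 −u'' v dx = −[u'(x) v(x)]_0^1/3 + ∫_0^1/3 u'(x) v'(x) dx.
Thus ∫_0^1/3 u'(x) v'(x) dx = ∫_0^1/3 f(x) v(x) dx + [u'(x) v(x)]_0^1/3.
Choose V so that boundary terms are either known or forced to vanish.
Mixed BC: u(0) = 0 (Dirichlet) and u'(1/3) = -2 (Neumann). Define V = {v ∈ H^1(0, 1/3) : v(0) = 0}. Then [u' v]_0^1/3 = u'(1/3)·v(1/3) − u'(0)·0 = − 2·v(1/3).
Weak formulation: find u (satisfying any essential BC) such that ∫_0^1/3 u'(x) v'(x) dx = ∫_0^1/3 f v dx − 2·v(1/3) for all v ∈ V (Dirichlet at 0 absorbed into V; Neumann datum at x = 1/3 contributes the boundary term).
Substituting f(x) = sin(15*π*x), the right-hand side is ∫_0^1/3 (sin(15*π*x)) v dx − 2·v(1/3).


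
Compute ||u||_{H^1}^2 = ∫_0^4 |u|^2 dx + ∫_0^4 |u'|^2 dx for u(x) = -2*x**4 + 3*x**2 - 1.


||u||_{H^1}^2 = 69887084/315

The H^1 norm (squared) on an interval (0, L) is
  ||u||_{H^1}^2 = ∫_0^L u(x)^2 dx + ∫_0^L u'(x)^2 dx.
Compute u'(x) = -8*x**3 + 6*x.
Then u(x)^2 = 4*x**8 - 12*x**6 + 13*x**4 - 6*x**2 + 1 and u'(x)^2 = 64*x**6 - 96*x**4 + 36*x**2.
Integrate each monomial from 0 to 4 using ∫_0^4 c·x^n dx = c·4^(n+1)/(n+1):
  ∫_0^4 u(x)^2 dx = ∫_0^4 (4*x^8 - 12*x^6 + 13*x^4 - 6*x^2 + 1) dx. Term by term:
    ∫_0^4 4*x^8 dx = 1048576/9;  ∫_0^4 -12*x^6 dx = -196608/7;  ∫_0^4 13*x^4 dx = 13312/5;
    ∫_0^4 -6*x^2 dx = -128;  ∫_0^4 1 dx = 4.
  Sum: 1048576/9 − 196608/7 + 13312/5 − 128 + 4 = 28652396/315.
  ∫_0^4 u'(x)^2 dx = ∫_0^4 (64*x^6 - 96*x^4 + 36*x^2) dx. Term by term:
    ∫_0^4 64*x^6 dx = 1048576/7;  ∫_0^4 -96*x^4 dx = -98304/5;  ∫_0^4 36*x^2 dx = 768.
  Sum: 1048576/7 − 98304/5 + 768 = 4581632/35.
Adding: ||u||_{H^1}^2 = 28652396/315 + 4581632/35 = 69887084/315.


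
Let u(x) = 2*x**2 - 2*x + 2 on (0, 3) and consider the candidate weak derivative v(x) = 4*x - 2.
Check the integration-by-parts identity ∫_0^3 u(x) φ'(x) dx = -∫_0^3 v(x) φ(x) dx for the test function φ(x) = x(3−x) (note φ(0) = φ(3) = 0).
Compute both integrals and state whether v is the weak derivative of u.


LHS = -18, RHS = -18. Yes, v = u' weakly.

u(x) = 2*x**2 - 2*x + 2, classical derivative u'(x) = 4*x - 2.
φ(x) = x(3−x), so φ'(x) = 3 - 2*x.
Note φ(0) = φ(3) = 0, so the boundary term u·φ vanishes.
LHS = ∫_0^3 u(x) φ'(x) dx = ∫_0^3 (-4*x^3 + 10*x^2 - 10*x + 6) dx. Term by term:
  ∫_0^3 -4*x^3 dx = -81;  ∫_0^3 10*x^2 dx = 90;  ∫_0^3 -10*x dx = -45;
  ∫_0^3 6 dx = 18.
Sum: -81 + 90 − 45 + 18 = -18.
So LHS = -18.
∫_0^3 v(x) φ(x) dx = ∫_0^3 (-4*x^3 + 14*x^2 - 6*x) dx. Term by term:
  ∫_0^3 -4*x^3 dx = -81;  ∫_0^3 14*x^2 dx = 126;  ∫_0^3 -6*x dx = -27.
Sum: -81 + 126 − 27 = 18.
So RHS = -∫_0^3 v(x) φ(x) dx = -18.
LHS = RHS, so the identity holds for this test φ.
Moreover u is smooth here and v(x) = u'(x) = 4*x - 2 pointwise, so the identity holds for every test function. Hence v is the weak derivative of u.


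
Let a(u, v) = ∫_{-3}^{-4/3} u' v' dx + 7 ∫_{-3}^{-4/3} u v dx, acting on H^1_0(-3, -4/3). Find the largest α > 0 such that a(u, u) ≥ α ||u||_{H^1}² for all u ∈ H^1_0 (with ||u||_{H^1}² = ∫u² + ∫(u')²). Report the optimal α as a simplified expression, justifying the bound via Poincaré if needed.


α = 1

Coercivity of a(·,·) on H^1_0(-3, -4/3) means a(u, u) ≥ α ||u||_{H^1}² for every u ∈ H^1_0.
The interval has length L = 5/3, and Poincaré/coercivity depend only on L. Here a(u, u) = ∫(u')² + (7)·∫u².
Here c = 7 ≥ 1, so a(u,u) = ∫(u')² + c∫u² ≥ ∫(u')² + ∫u² = ||u||_{H^1}², i.e. α = 1 works. No larger α is possible: a(u,u) ≥ α||u||_{H^1}² means (1−α)∫(u')² ≥ (α−c)∫u², and for the modes u_n = sin(nπ(x−x₀)/L) (x₀ the left endpoint) one has ∫u_n²/∫(u_n')² = (L/(nπ))² → 0, so a(u_n,u_n)/||u_n||_{H^1}² → 1. Hence the optimal constant is α = 1.
Therefore α = 1.


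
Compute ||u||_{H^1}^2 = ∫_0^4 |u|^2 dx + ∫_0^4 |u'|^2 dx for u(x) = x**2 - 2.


||u||_{H^1}^2 = 1104/5

The H^1 norm (squared) on an interval (0, L) is
  ||u||_{H^1}^2 = ∫_0^L u(x)^2 dx + ∫_0^L u'(x)^2 dx.
Compute u'(x) = 2*x.
Then u(x)^2 = x**4 - 4*x**2 + 4 and u'(x)^2 = 4*x**2.
Integrate each monomial from 0 to 4 using ∫_0^4 c·x^n dx = c·4^(n+1)/(n+1):
  ∫_0^4 u(x)^2 dx = ∫_0^4 (x^4 - 4*x^2 + 4) dx. Term by term:
    ∫_0^4 x^4 dx = 1024/5;  ∫_0^4 -4*x^2 dx = -256/3;  ∫_0^4 4 dx = 16.
  Sum: 1024/5 − 256/3 + 16 = 2032/15.
  ∫_0^4 u'(x)^2 dx = ∫_0^4 (4*x^2) dx. Term by term:
    ∫_0^4 4*x^2 dx = 256/3.
Adding: ||u||_{H^1}^2 = 2032/15 + 256/3 = 1104/5.


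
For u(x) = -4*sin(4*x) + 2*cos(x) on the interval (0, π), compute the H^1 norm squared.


||u||_{H^1(0,π)}^2 = -256/15 + 140*π

u'(x) = -2*sin(x) - 16*cos(4*x).
Expand u² and (u')² and integrate term by term on (0, π), using: for integers n ≥ 1, ∫_0^π sin²(nx) dx = ∫_0^π cos²(nx) dx = π/2; for n ≠ n', ∫_0^π sin(nx)sin(n'x) dx = ∫_0^π cos(nx)cos(n'x) dx = 0; and by product-to-sum, ∫_0^π sin(nx)cos(n'x) dx = ½∫_0^π [sin((n+n')x) + sin((n−n')x)] dx, which is 0 when n+n' is even and 2n/(n²−n'²) when n+n' is odd (it need not vanish on (0, π)).
  u² squared terms: (-4)²·∫sin(4x)² dx = 16·π/2 = 8*π;  (2)²·∫cos(x)² dx = 4·π/2 = 2*π.
  u² cross terms: 2·(-4)·(2)·∫sin(4x)·cos(x) dx = -16·(8/15) = -128/15.
  So ∫_0^π u² dx = 8*π + 2*π − 128/15 = -128/15 + 10*π.
  (u')² squared terms: (-16)²·∫cos(4x)² dx = 256·π/2 = 128*π;  (-2)²·∫sin(x)² dx = 4·π/2 = 2*π.
  (u')² cross terms: 2·(-16)·(-2)·∫cos(4x)·sin(x) dx = 64·(-2/15) = -128/15.
  So ∫_0^π (u')² dx = 128*π + 2*π − 128/15 = -128/15 + 130*π.
||u||_{H^1}^2 = (-128/15 + 10*π) + (-128/15 + 130*π) = -256/15 + 140*π.


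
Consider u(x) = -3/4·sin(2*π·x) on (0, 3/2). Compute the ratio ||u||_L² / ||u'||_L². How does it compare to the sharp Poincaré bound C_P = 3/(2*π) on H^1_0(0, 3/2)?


||u||_L² / ||u'||_L² = 1/(2*π) < C_P = 3/(2*π).

u(x) = -3/4·sin(2*π·x), so u'(x) = -3*π*cos(2*π*x)/2.
Writing u(x) = A·sin(kπx/L) with A = -3/4 and k = 3, use ∫_0^L sin²(kπx/L) dx = L/2 and ∫_0^L cos²(kπx/L) dx = L/2.
u² = 9/16·sin²(2*π·x) and (u')² = 9*π^2/4·cos²(2*π·x), and each of sin², cos² integrates to L/2 = 3/4 over (0, 3/2).
∫_0^3/2 u² dx = 27/64, so ||u||_L² = 3*sqrt(3)/8.
∫_0^3/2 (u')² dx = 27*π^2/16, so ||u'||_L² = 3*sqrt(3)*π/4.
Ratio ||u||_L² / ||u'||_L² = 1/(2*π).
Sharp Poincaré constant on H^1_0(0, 3/2) is C_P = L/π = 3/(2*π), achieved by sin(2*π/3·x).
This is the k = 3 harmonic; the ratio L/(kπ) is strictly less than C_P = L/π, consistent with the sharp inequality ||u||_L² ≤ C_P ||u'||_L².


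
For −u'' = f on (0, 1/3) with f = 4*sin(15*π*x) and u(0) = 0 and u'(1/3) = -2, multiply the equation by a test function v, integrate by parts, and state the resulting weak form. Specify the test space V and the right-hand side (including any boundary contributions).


V = {v ∈ H^1(0, 1/3) : v(0) = 0} (test functions vanish at x = 0 where u is specified); weak form: ∫_0^1/3 u'v' dx = ∫_0^1/3 (4*sin(15*π*x)) v dx − 2·v(1/3) for all v ∈ V.

Multiply both sides by a test function v and integrate from 0 to 1/3:
  ∫_0^1/3 −u''(x) v(x) dx = ∫_0^1/3 f(x) v(x) dx.
Integrate the LHS by parts once:
  ∫_0^1/3 −u'' v dx = −[u'(x) v(x)]_0^1/3 + ∫_0^1/3 u'(x) v'(x) dx.
Thus ∫_0^1/3 u'(x) v'(x) dx = ∫_0^1/3 f(x) v(x) dx + [u'(x) v(x)]_0^1/3.
Choose V so that boundary terms are either known or forced to vanish.
Mixed BC: u(0) = 0 (Dirichlet) and u'(1/3) = -2 (Neumann). Define V = {v ∈ H^1(0, 1/3) : v(0) = 0}. Then [u' v]_0^1/3 = u'(1/3)·v(1/3) − u'(0)·0 = − 2·v(1/3).
Weak formulation: find u (satisfying any essential BC) such that ∫_0^1/3 u'(x) v'(x) dx = ∫_0^1/3 f v dx − 2·v(1/3) for all v ∈ V (Dirichlet at 0 absorbed into V; Neumann datum at x = 1/3 contributes the boundary term).
Substituting f(x) = 4*sin(15*π*x), the right-hand side is ∫_0^1/3 (4*sin(15*π*x)) v dx − 2·v(1/3).


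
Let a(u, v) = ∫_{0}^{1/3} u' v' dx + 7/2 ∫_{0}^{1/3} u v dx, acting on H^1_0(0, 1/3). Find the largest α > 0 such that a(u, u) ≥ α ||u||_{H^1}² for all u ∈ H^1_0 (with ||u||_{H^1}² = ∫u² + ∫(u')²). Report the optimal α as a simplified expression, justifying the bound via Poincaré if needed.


α = 1

Coercivity of a(·,·) on H^1_0(0, 1/3) means a(u, u) ≥ α ||u||_{H^1}² for every u ∈ H^1_0.
The interval has length L = 1/3, and Poincaré/coercivity depend only on L. Here a(u, u) = ∫(u')² + (7/2)·∫u².
Here c = 7/2 ≥ 1, so a(u,u) = ∫(u')² + c∫u² ≥ ∫(u')² + ∫u² = ||u||_{H^1}², i.e. α = 1 works. No larger α is possible: a(u,u) ≥ α||u||_{H^1}² means (1−α)∫(u')² ≥ (α−c)∫u², and for the modes u_n = sin(nπ(x−x₀)/L) (x₀ the left endpoint) one has ∫u_n²/∫(u_n')² = (L/(nπ))² → 0, so a(u_n,u_n)/||u_n||_{H^1}² → 1. Hence the optimal constant is α = 1.
Therefore α = 1.


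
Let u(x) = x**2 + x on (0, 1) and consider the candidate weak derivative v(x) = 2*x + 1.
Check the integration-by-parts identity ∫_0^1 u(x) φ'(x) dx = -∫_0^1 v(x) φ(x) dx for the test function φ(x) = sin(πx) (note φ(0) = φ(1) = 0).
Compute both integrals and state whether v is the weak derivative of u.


LHS = -4/π, RHS = -4/π. Yes, v = u' weakly.

u(x) = x**2 + x, classical derivative u'(x) = 2*x + 1.
φ(x) = sin(πx), so φ'(x) = π*cos(π*x).
Note φ(0) = φ(1) = 0, so the boundary term u·φ vanishes.
LHS = ∫_0^1 u(x) φ'(x) dx = ∫_0^1 (π*x^2*cos(π*x) + π*x*cos(π*x)) dx. Term by term:
  ∫_0^1 π*x*cos(π*x) dx = -2/π;  ∫_0^1 π*x^2*cos(π*x) dx = -2/π.
Sum: -2/π − 2/π = -4/π.
So LHS = -4/π.
∫_0^1 v(x) φ(x) dx = ∫_0^1 (2*x*sin(π*x) + sin(π*x)) dx. Term by term:
  ∫_0^1 2*x*sin(π*x) dx = 2/π;  ∫_0^1 sin(π*x) dx = 2/π.
Sum: 2/π + 2/π = 4/π.
So RHS = -∫_0^1 v(x) φ(x) dx = -4/π.
LHS = RHS, so the identity holds for this test φ.
Moreover u is smooth here and v(x) = u'(x) = 2*x + 1 pointwise, so the identity holds for every test function. Hence v is the weak derivative of u.


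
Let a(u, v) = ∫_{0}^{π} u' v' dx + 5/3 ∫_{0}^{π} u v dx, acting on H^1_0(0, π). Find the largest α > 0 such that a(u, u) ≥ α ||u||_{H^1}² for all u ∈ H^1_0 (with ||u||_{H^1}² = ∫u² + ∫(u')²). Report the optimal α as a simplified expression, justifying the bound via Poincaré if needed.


α = 1

Coercivity of a(·,·) on H^1_0(0, π) means a(u, u) ≥ α ||u||_{H^1}² for every u ∈ H^1_0.
The interval has length L = π, and Poincaré/coercivity depend only on L. Here a(u, u) = ∫(u')² + (5/3)·∫u².
Here c = 5/3 ≥ 1, so a(u,u) = ∫(u')² + c∫u² ≥ ∫(u')² + ∫u² = ||u||_{H^1}², i.e. α = 1 works. No larger α is possible: a(u,u) ≥ α||u||_{H^1}² means (1−α)∫(u')² ≥ (α−c)∫u², and for the modes u_n = sin(nπ(x−x₀)/L) (x₀ the left endpoint) one has ∫u_n²/∫(u_n')² = (L/(nπ))² → 0, so a(u_n,u_n)/||u_n||_{H^1}² → 1. Hence the optimal constant is α = 1.
Therefore α = 1.


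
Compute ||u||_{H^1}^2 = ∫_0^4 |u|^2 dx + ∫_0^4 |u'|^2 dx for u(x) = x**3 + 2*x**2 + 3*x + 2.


||u||_{H^1}^2 = 1359796/105

The H^1 norm (squared) on an interval (0, L) is
  ||u||_{H^1}^2 = ∫_0^L u(x)^2 dx + ∫_0^L u'(x)^2 dx.
Compute u'(x) = 3*x**2 + 4*x + 3.
Then u(x)^2 = x**6 + 4*x**5 + 10*x**4 + 16*x**3 + 17*x**2 + 12*x + 4 and u'(x)^2 = 9*x**4 + 24*x**3 + 34*x**2 + 24*x + 9.
Integrate each monomial from 0 to 4 using ∫_0^4 c·x^n dx = c·4^(n+1)/(n+1):
  ∫_0^4 u(x)^2 dx = ∫_0^4 (x^6 + 4*x^5 + 10*x^4 + 16*x^3 + 17*x^2 + 12*x + 4) dx. Term by term:
    ∫_0^4 x^6 dx = 16384/7;  ∫_0^4 4*x^5 dx = 8192/3;  ∫_0^4 10*x^4 dx = 2048;
    ∫_0^4 16*x^3 dx = 1024;  ∫_0^4 17*x^2 dx = 1088/3;  ∫_0^4 12*x dx = 96;
    ∫_0^4 4 dx = 16.
  Sum: 16384/7 + 8192/3 + 2048 + 1024 + 1088/3 + 96 + 16 = 180976/21.
  ∫_0^4 u'(x)^2 dx = ∫_0^4 (9*x^4 + 24*x^3 + 34*x^2 + 24*x + 9) dx. Term by term:
    ∫_0^4 9*x^4 dx = 9216/5;  ∫_0^4 24*x^3 dx = 1536;  ∫_0^4 34*x^2 dx = 2176/3;
    ∫_0^4 24*x dx = 192;  ∫_0^4 9 dx = 36.
  Sum: 9216/5 + 1536 + 2176/3 + 192 + 36 = 64988/15.
Adding: ||u||_{H^1}^2 = 180976/21 + 64988/15 = 1359796/105.


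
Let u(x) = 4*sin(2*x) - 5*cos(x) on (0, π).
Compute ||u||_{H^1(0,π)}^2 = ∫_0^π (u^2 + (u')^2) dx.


||u||_{H^1(0,π)}^2 = -320/3 + 65*π

u'(x) = 5*sin(x) + 8*cos(2*x).
Expand u² and (u')² and integrate term by term on (0, π), using: for integers n ≥ 1, ∫_0^π sin²(nx) dx = ∫_0^π cos²(nx) dx = π/2; for n ≠ n', ∫_0^π sin(nx)sin(n'x) dx = ∫_0^π cos(nx)cos(n'x) dx = 0; and by product-to-sum, ∫_0^π sin(nx)cos(n'x) dx = ½∫_0^π [sin((n+n')x) + sin((n−n')x)] dx, which is 0 when n+n' is even and 2n/(n²−n'²) when n+n' is odd (it need not vanish on (0, π)).
  u² squared terms: (-5)²·∫cos(x)² dx = 25·π/2 = 25*π/2;  (4)²·∫sin(2x)² dx = 16·π/2 = 8*π.
  u² cross terms: 2·(-5)·(4)·∫cos(x)·sin(2x) dx = -40·(4/3) = -160/3.
  So ∫_0^π u² dx = 25*π/2 + 8*π − 160/3 = -160/3 + 41*π/2.
  (u')² squared terms: (5)²·∫sin(x)² dx = 25·π/2 = 25*π/2;  (8)²·∫cos(2x)² dx = 64·π/2 = 32*π.
  (u')² cross terms: 2·(5)·(8)·∫sin(x)·cos(2x) dx = 80·(-2/3) = -160/3.
  So ∫_0^π (u')² dx = 25*π/2 + 32*π − 160/3 = -160/3 + 89*π/2.
||u||_{H^1}^2 = (-160/3 + 41*π/2) + (-160/3 + 89*π/2) = -320/3 + 65*π.


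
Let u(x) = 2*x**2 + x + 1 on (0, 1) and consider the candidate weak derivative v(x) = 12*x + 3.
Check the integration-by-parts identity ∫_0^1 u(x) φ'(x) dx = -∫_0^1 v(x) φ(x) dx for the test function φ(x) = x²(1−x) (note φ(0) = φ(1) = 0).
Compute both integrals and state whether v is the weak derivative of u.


LHS = -17/60, RHS = -17/20. No, v is not the weak derivative of u.

u(x) = 2*x**2 + x + 1, classical derivative u'(x) = 4*x + 1.
φ(x) = x²(1−x), so φ'(x) = x*(2 - 3*x).
Note φ(0) = φ(1) = 0, so the boundary term u·φ vanishes.
LHS = ∫_0^1 u(x) φ'(x) dx = ∫_0^1 (-6*x^4 + x^3 - x^2 + 2*x) dx. Term by term:
  ∫_0^1 -6*x^4 dx = -6/5;  ∫_0^1 x^3 dx = 1/4;  ∫_0^1 -x^2 dx = -1/3;
  ∫_0^1 2*x dx = 1.
Sum: -6/5 + 1/4 − 1/3 + 1 = -17/60.
So LHS = -17/60.
∫_0^1 v(x) φ(x) dx = ∫_0^1 (-12*x^4 + 9*x^3 + 3*x^2) dx. Term by term:
  ∫_0^1 -12*x^4 dx = -12/5;  ∫_0^1 9*x^3 dx = 9/4;  ∫_0^1 3*x^2 dx = 1.
Sum: -12/5 + 9/4 + 1 = 17/20.
So RHS = -∫_0^1 v(x) φ(x) dx = -17/20.
LHS − RHS = 17/30 ≠ 0, so the identity fails.
(For a valid weak derivative the identity must hold for EVERY test function, in particular this one. The failure shows v is NOT the weak derivative of u.)
Correct weak derivative would be u'(x) = 4*x + 1.


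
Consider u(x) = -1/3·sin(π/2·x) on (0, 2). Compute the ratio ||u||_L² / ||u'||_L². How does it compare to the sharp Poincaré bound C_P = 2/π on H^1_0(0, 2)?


||u||_L² / ||u'||_L² = 2/π = C_P.

u(x) = -1/3·sin(π/2·x), so u'(x) = -π*cos(π*x/2)/6.
Writing u(x) = A·sin(kπx/L) with A = -1/3 and k = 1, use ∫_0^L sin²(kπx/L) dx = L/2 and ∫_0^L cos²(kπx/L) dx = L/2.
u² = 1/9·sin²(π/2·x) and (u')² = π^2/36·cos²(π/2·x), and each of sin², cos² integrates to L/2 = 1 over (0, 2).
∫_0^2 u² dx = 1/9, so ||u||_L² = 1/3.
∫_0^2 (u')² dx = π^2/36, so ||u'||_L² = π/6.
Ratio ||u||_L² / ||u'||_L² = 2/π.
Sharp Poincaré constant on H^1_0(0, 2) is C_P = L/π = 2/π, achieved by sin(π/2·x).
This is the k = 1 eigenfunction (up to amplitude), so the ratio equals the sharp Poincaré constant exactly.


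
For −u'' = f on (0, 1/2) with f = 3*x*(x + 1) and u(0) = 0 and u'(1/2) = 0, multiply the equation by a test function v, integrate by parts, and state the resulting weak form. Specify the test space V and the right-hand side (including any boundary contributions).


V = {v ∈ H^1(0, 1/2) : v(0) = 0} (test functions vanish at x = 0 where u is specified); weak form: ∫_0^1/2 u'v' dx = ∫_0^1/2 (3*x*(x + 1)) v dx for all v ∈ V.

Multiply both sides by a test function v and integrate from 0 to 1/2:
  ∫_0^1/2 −u''(x) v(x) dx = ∫_0^1/2 f(x) v(x) dx.
Integrate the LHS by parts once:
  ∫_0^1/2 −u'' v dx = −[u'(x) v(x)]_0^1/2 + ∫_0^1/2 u'(x) v'(x) dx.
Thus ∫_0^1/2 u'(x) v'(x) dx = ∫_0^1/2 f(x) v(x) dx + [u'(x) v(x)]_0^1/2.
Choose V so that boundary terms are either known or forced to vanish.
Mixed BC: u(0) = 0 (Dirichlet) and u'(1/2) = 0 (Neumann). Define V = {v ∈ H^1(0, 1/2) : v(0) = 0}. Then [u' v]_0^1/2 = u'(1/2)·v(1/2) − u'(0)·0 = 0.
Weak formulation: find u (satisfying any essential BC) such that ∫_0^1/2 u'(x) v'(x) dx = ∫_0^1/2 f v dx for all v ∈ V (Dirichlet at 0 absorbed into V; the Neumann datum at x = 1/2 is zero, so no boundary term remains).
Substituting f(x) = 3*x*(x + 1), the right-hand side is ∫_0^1/2 (3*x*(x + 1)) v dx.


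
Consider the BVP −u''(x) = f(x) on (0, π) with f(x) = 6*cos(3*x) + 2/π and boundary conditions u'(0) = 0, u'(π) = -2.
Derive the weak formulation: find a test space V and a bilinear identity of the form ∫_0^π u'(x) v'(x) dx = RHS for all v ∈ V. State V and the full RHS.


V = H^1(0, π) (v unrestricted at boundary; u is determined up to an additive constant); weak form: ∫_0^π u'v' dx = ∫_0^π (6*cos(3*x) + 2/π) v dx − 2·v(π) for all v ∈ V.

Multiply both sides by a test function v and integrate from 0 to π:
  ∫_0^π −u''(x) v(x) dx = ∫_0^π f(x) v(x) dx.
Integrate the LHS by parts once:
  ∫_0^π −u'' v dx = −[u'(x) v(x)]_0^π + ∫_0^π u'(x) v'(x) dx.
Thus ∫_0^π u'(x) v'(x) dx = ∫_0^π f(x) v(x) dx + [u'(x) v(x)]_0^π.
Choose V so that boundary terms are either known or forced to vanish.
u has inhomogeneous Neumann u'(0) = 0, u'(π) = -2. [u' v]_0^π = (-2)·v(π) − (0)·v(0) = − 2·v(π). Take V = H^1(0, π); boundary term becomes part of RHS.
Weak formulation: find u (satisfying any essential BC) such that ∫_0^π u'(x) v'(x) dx = ∫_0^π f v dx − 2·v(π) for all v ∈ V (Neumann data are natural BCs: they enter the RHS as boundary terms).
Substituting f(x) = 6*cos(3*x) + 2/π, the right-hand side is ∫_0^π (6*cos(3*x) + 2/π) v dx − 2·v(π).
Compatibility check (pure Neumann): taking v ≡ 1 ∈ V gives 0 = ∫_0^π f dx + (-2) − (0), i.e. ∫_0^π f dx must equal u'(0) − u'(π) = 2. Indeed ∫_0^π (6*cos(3*x) + 2/π) dx = 2, so the data are compatible. The solution is then unique only up to an additive constant (fix it e.g. by requiring ∫_0^π u dx = 0).


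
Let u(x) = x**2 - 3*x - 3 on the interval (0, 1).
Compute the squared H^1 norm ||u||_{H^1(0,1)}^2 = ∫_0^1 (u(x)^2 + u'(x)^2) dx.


||u||_{H^1}^2 = 661/30

The H^1 norm (squared) on an interval (0, L) is
  ||u||_{H^1}^2 = ∫_0^L u(x)^2 dx + ∫_0^L u'(x)^2 dx.
Compute u'(x) = 2*x - 3.
Then u(x)^2 = x**4 - 6*x**3 + 3*x**2 + 18*x + 9 and u'(x)^2 = 4*x**2 - 12*x + 9.
Integrate each monomial from 0 to 1 using ∫_0^1 c·x^n dx = c·1^(n+1)/(n+1):
  ∫_0^1 u(x)^2 dx = ∫_0^1 (x^4 - 6*x^3 + 3*x^2 + 18*x + 9) dx. Term by term:
    ∫_0^1 x^4 dx = 1/5;  ∫_0^1 -6*x^3 dx = -3/2;  ∫_0^1 3*x^2 dx = 1;
    ∫_0^1 18*x dx = 9;  ∫_0^1 9 dx = 9.
  Sum: 1/5 − 3/2 + 1 + 9 + 9 = 177/10.
  ∫_0^1 u'(x)^2 dx = ∫_0^1 (4*x^2 - 12*x + 9) dx. Term by term:
    ∫_0^1 4*x^2 dx = 4/3;  ∫_0^1 -12*x dx = -6;  ∫_0^1 9 dx = 9.
  Sum: 4/3 − 6 + 9 = 13/3.
Adding: ||u||_{H^1}^2 = 177/10 + 13/3 = 661/30.


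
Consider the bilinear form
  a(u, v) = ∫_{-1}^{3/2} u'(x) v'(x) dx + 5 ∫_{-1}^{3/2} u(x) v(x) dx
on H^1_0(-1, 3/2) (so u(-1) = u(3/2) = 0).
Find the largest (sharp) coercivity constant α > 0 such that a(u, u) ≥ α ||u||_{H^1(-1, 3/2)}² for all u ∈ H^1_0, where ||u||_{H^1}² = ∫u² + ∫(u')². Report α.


α = 1

Coercivity of a(·,·) on H^1_0(-1, 3/2) means a(u, u) ≥ α ||u||_{H^1}² for every u ∈ H^1_0.
The interval has length L = 5/2, and Poincaré/coercivity depend only on L. Here a(u, u) = ∫(u')² + (5)·∫u².
Here c = 5 ≥ 1, so a(u,u) = ∫(u')² + c∫u² ≥ ∫(u')² + ∫u² = ||u||_{H^1}², i.e. α = 1 works. No larger α is possible: a(u,u) ≥ α||u||_{H^1}² means (1−α)∫(u')² ≥ (α−c)∫u², and for the modes u_n = sin(nπ(x−x₀)/L) (x₀ the left endpoint) one has ∫u_n²/∫(u_n')² = (L/(nπ))² → 0, so a(u_n,u_n)/||u_n||_{H^1}² → 1. Hence the optimal constant is α = 1.
Therefore α = 1.


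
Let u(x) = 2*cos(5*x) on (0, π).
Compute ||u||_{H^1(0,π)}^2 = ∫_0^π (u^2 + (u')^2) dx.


||u||_{H^1(0,π)}^2 = 52*π

u'(x) = -10*sin(5*x).
Expand u² and (u')² and integrate term by term on (0, π), using: for integers n ≥ 1, ∫_0^π sin²(nx) dx = ∫_0^π cos²(nx) dx = π/2; for n ≠ n', ∫_0^π sin(nx)sin(n'x) dx = ∫_0^π cos(nx)cos(n'x) dx = 0; and by product-to-sum, ∫_0^π sin(nx)cos(n'x) dx = ½∫_0^π [sin((n+n')x) + sin((n−n')x)] dx, which is 0 when n+n' is even and 2n/(n²−n'²) when n+n' is odd (it need not vanish on (0, π)).
  u² squared terms: (2)²·∫cos(5x)² dx = 4·π/2 = 2*π.
  So ∫_0^π u² dx = 2*π.
  (u')² squared terms: (-10)²·∫sin(5x)² dx = 100·π/2 = 50*π.
  So ∫_0^π (u')² dx = 50*π.
||u||_{H^1}^2 = (2*π) + (50*π) = 52*π.


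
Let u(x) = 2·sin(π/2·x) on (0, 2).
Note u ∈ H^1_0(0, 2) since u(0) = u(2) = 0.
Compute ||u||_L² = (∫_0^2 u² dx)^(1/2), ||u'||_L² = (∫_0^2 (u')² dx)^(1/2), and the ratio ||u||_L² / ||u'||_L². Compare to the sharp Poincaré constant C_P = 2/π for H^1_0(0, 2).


||u||_L² / ||u'||_L² = 2/π = C_P.

u(x) = 2·sin(π/2·x), so u'(x) = π*cos(π*x/2).
Writing u(x) = A·sin(kπx/L) with A = 2 and k = 1, use ∫_0^L sin²(kπx/L) dx = L/2 and ∫_0^L cos²(kπx/L) dx = L/2.
u² = 4·sin²(π/2·x) and (u')² = π^2·cos²(π/2·x), and each of sin², cos² integrates to L/2 = 1 over (0, 2).
∫_0^2 u² dx = 4, so ||u||_L² = 2.
∫_0^2 (u')² dx = π^2, so ||u'||_L² = π.
Ratio ||u||_L² / ||u'||_L² = 2/π.
Sharp Poincaré constant on H^1_0(0, 2) is C_P = L/π = 2/π, achieved by sin(π/2·x).
This is the k = 1 eigenfunction (up to amplitude), so the ratio equals the sharp Poincaré constant exactly.


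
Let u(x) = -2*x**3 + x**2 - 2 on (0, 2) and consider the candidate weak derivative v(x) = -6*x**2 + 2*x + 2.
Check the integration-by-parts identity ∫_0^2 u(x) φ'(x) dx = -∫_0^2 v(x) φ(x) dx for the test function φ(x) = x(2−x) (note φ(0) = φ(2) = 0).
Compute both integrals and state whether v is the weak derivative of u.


LHS = 104/15, RHS = 64/15. No, v is not the weak derivative of u.

u(x) = -2*x**3 + x**2 - 2, classical derivative u'(x) = -6*x**2 + 2*x.
φ(x) = x(2−x), so φ'(x) = 2 - 2*x.
Note φ(0) = φ(2) = 0, so the boundary term u·φ vanishes.
LHS = ∫_0^2 u(x) φ'(x) dx = ∫_0^2 (4*x^4 - 6*x^3 + 2*x^2 + 4*x - 4) dx. Term by term:
  ∫_0^2 4*x^4 dx = 128/5;  ∫_0^2 -6*x^3 dx = -24;  ∫_0^2 2*x^2 dx = 16/3;
  ∫_0^2 4*x dx = 8;  ∫_0^2 -4 dx = -8.
Sum: 128/5 − 24 + 16/3 + 8 − 8 = 104/15.
So LHS = 104/15.
∫_0^2 v(x) φ(x) dx = ∫_0^2 (6*x^4 - 14*x^3 + 2*x^2 + 4*x) dx. Term by term:
  ∫_0^2 6*x^4 dx = 192/5;  ∫_0^2 -14*x^3 dx = -56;  ∫_0^2 2*x^2 dx = 16/3;
  ∫_0^2 4*x dx = 8.
Sum: 192/5 − 56 + 16/3 + 8 = -64/15.
So RHS = -∫_0^2 v(x) φ(x) dx = 64/15.
LHS − RHS = 8/3 ≠ 0, so the identity fails.
(For a valid weak derivative the identity must hold for EVERY test function, in particular this one. The failure shows v is NOT the weak derivative of u.)
Correct weak derivative would be u'(x) = -6*x**2 + 2*x.


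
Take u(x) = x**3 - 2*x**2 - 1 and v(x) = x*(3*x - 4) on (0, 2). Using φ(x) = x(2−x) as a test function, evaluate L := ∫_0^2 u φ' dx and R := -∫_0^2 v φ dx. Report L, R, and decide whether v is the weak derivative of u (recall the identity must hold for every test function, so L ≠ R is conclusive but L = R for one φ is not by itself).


LHS = 8/15, RHS = 8/15. Yes, v = u' weakly.

u(x) = x**3 - 2*x**2 - 1, classical derivative u'(x) = 3*x**2 - 4*x.
φ(x) = x(2−x), so φ'(x) = 2 - 2*x.
Note φ(0) = φ(2) = 0, so the boundary term u·φ vanishes.
LHS = ∫_0^2 u(x) φ'(x) dx = ∫_0^2 (-2*x^4 + 6*x^3 - 4*x^2 + 2*x - 2) dx. Term by term:
  ∫_0^2 -2*x^4 dx = -64/5;  ∫_0^2 6*x^3 dx = 24;  ∫_0^2 -4*x^2 dx = -32/3;
  ∫_0^2 2*x dx = 4;  ∫_0^2 -2 dx = -4.
Sum: -64/5 + 24 − 32/3 + 4 − 4 = 8/15.
So LHS = 8/15.
∫_0^2 v(x) φ(x) dx = ∫_0^2 (-3*x^4 + 10*x^3 - 8*x^2) dx. Term by term:
  ∫_0^2 -3*x^4 dx = -96/5;  ∫_0^2 10*x^3 dx = 40;  ∫_0^2 -8*x^2 dx = -64/3.
Sum: -96/5 + 40 − 64/3 = -8/15.
So RHS = -∫_0^2 v(x) φ(x) dx = 8/15.
LHS = RHS, so the identity holds for this test φ.
Moreover u is smooth here and v(x) = u'(x) = 3*x**2 - 4*x pointwise, so the identity holds for every test function. Hence v is the weak derivative of u.


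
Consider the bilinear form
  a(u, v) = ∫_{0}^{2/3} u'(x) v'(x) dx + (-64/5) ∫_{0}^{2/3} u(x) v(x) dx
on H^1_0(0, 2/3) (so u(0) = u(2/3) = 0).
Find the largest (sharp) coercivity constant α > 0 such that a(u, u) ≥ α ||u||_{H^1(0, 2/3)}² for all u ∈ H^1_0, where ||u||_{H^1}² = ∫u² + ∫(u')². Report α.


α = (-256 + 45*π^2)/(5*(4 + 9*π^2))

Coercivity of a(·,·) on H^1_0(0, 2/3) means a(u, u) ≥ α ||u||_{H^1}² for every u ∈ H^1_0.
The interval has length L = 2/3, and Poincaré/coercivity depend only on L. Here a(u, u) = ∫(u')² + (-64/5)·∫u².
Here c = -64/5 < 0 with |c| < (π/L)² = 9*π^2/4, so coercivity still holds. The condition a(u,u) ≥ α||u||_{H^1}² reads (1−α)∫(u')² ≥ (α−c)∫u². Any admissible α is ≤ 1 (rapidly oscillating u have ∫u²/∫(u')² → 0), and α = 1 would force 0 ≥ (1−c)∫u², impossible since c < 1; so 1−α > 0. By the sharp Poincaré inequality on H^1_0 of an interval of length L, ∫(u')² ≥ (π/L)²∫u² with equality for the first sine mode sin(π(x−x₀)/L) (x₀ the left endpoint), so the inequality holds for all u iff (1−α)(π/L)² ≥ α − c, i.e. α ≤ ((π/L)² + c)/((π/L)² + 1) = (1 + c(L/π)²)/(1 + (L/π)²). (Direct route, valid since c ≤ 0: Poincaré gives c∫u² ≥ c(L/π)²∫(u')², so a(u,u) ≥ (1 + c(L/π)²)∫(u')², while ||u||_{H^1}² ≤ (1 + (L/π)²)∫(u')²; dividing yields the same α.) With (π/L)² = 9*π^2/4 and c = -64/5, the largest admissible constant is α = ((π/L)² + c)/((π/L)² + 1).
Simplifying, α = (-256 + 45*π^2)/(5*(4 + 9*π^2)).


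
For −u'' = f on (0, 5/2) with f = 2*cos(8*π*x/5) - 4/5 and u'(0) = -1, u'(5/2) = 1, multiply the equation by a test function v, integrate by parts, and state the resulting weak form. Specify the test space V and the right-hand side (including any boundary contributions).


V = H^1(0, 5/2) (v unrestricted at boundary; u is determined up to an additive constant); weak form: ∫_0^5/2 u'v' dx = ∫_0^5/2 (2*cos(8*π*x/5) - 4/5) v dx + v(5/2) + v(0) for all v ∈ V.

Multiply both sides by a test function v and integrate from 0 to 5/2:
  ∫_0^5/2 −u''(x) v(x) dx = ∫_0^5/2 f(x) v(x) dx.
Integrate the LHS by parts once:
  ∫_0^5/2 −u'' v dx = −[u'(x) v(x)]_0^5/2 + ∫_0^5/2 u'(x) v'(x) dx.
Thus ∫_0^5/2 u'(x) v'(x) dx = ∫_0^5/2 f(x) v(x) dx + [u'(x) v(x)]_0^5/2.
Choose V so that boundary terms are either known or forced to vanish.
u has inhomogeneous Neumann u'(0) = -1, u'(5/2) = 1. [u' v]_0^5/2 = (1)·v(5/2) − (-1)·v(0) = v(5/2) + v(0). Take V = H^1(0, 5/2); boundary term becomes part of RHS.
Weak formulation: find u (satisfying any essential BC) such that ∫_0^5/2 u'(x) v'(x) dx = ∫_0^5/2 f v dx + v(5/2) + v(0) for all v ∈ V (Neumann data are natural BCs: they enter the RHS as boundary terms).
Substituting f(x) = 2*cos(8*π*x/5) - 4/5, the right-hand side is ∫_0^5/2 (2*cos(8*π*x/5) - 4/5) v dx + v(5/2) + v(0).
Compatibility check (pure Neumann): taking v ≡ 1 ∈ V gives 0 = ∫_0^5/2 f dx + (1) − (-1), i.e. ∫_0^5/2 f dx must equal u'(0) − u'(5/2) = -2. Indeed ∫_0^5/2 (2*cos(8*π*x/5) - 4/5) dx = -2, so the data are compatible. The solution is then unique only up to an additive constant (fix it e.g. by requiring ∫_0^5/2 u dx = 0).


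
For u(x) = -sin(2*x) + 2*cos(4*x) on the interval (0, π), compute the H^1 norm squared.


||u||_{H^1(0,π)}^2 = 73*π/2

u'(x) = -8*sin(4*x) - 2*cos(2*x).
Expand u² and (u')² and integrate term by term on (0, π), using: for integers n ≥ 1, ∫_0^π sin²(nx) dx = ∫_0^π cos²(nx) dx = π/2; for n ≠ n', ∫_0^π sin(nx)sin(n'x) dx = ∫_0^π cos(nx)cos(n'x) dx = 0; and by product-to-sum, ∫_0^π sin(nx)cos(n'x) dx = ½∫_0^π [sin((n+n')x) + sin((n−n')x)] dx, which is 0 when n+n' is even and 2n/(n²−n'²) when n+n' is odd (it need not vanish on (0, π)).
  u² squared terms: (-1)²·∫sin(2x)² dx = 1·π/2 = π/2;  (2)²·∫cos(4x)² dx = 4·π/2 = 2*π.
  u² cross terms: 2·(-1)·(2)·∫sin(2x)·cos(4x) dx = -4·(0) = 0.
  So ∫_0^π u² dx = π/2 + 2*π + 0 = 5*π/2.
  (u')² squared terms: (-8)²·∫sin(4x)² dx = 64·π/2 = 32*π;  (-2)²·∫cos(2x)² dx = 4·π/2 = 2*π.
  (u')² cross terms: 2·(-8)·(-2)·∫sin(4x)·cos(2x) dx = 32·(0) = 0.
  So ∫_0^π (u')² dx = 32*π + 2*π + 0 = 34*π.
||u||_{H^1}^2 = (5*π/2) + (34*π) = 73*π/2.


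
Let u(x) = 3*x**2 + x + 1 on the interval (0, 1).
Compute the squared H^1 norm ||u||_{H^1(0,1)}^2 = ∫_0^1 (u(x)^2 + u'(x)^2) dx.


||u||_{H^1}^2 = 799/30

The H^1 norm (squared) on an interval (0, L) is
  ||u||_{H^1}^2 = ∫_0^L u(x)^2 dx + ∫_0^L u'(x)^2 dx.
Compute u'(x) = 6*x + 1.
Then u(x)^2 = 9*x**4 + 6*x**3 + 7*x**2 + 2*x + 1 and u'(x)^2 = 36*x**2 + 12*x + 1.
Integrate each monomial from 0 to 1 using ∫_0^1 c·x^n dx = c·1^(n+1)/(n+1):
  ∫_0^1 u(x)^2 dx = ∫_0^1 (9*x^4 + 6*x^3 + 7*x^2 + 2*x + 1) dx. Term by term:
    ∫_0^1 9*x^4 dx = 9/5;  ∫_0^1 6*x^3 dx = 3/2;  ∫_0^1 7*x^2 dx = 7/3;
    ∫_0^1 2*x dx = 1;  ∫_0^1 1 dx = 1.
  Sum: 9/5 + 3/2 + 7/3 + 1 + 1 = 229/30.
  ∫_0^1 u'(x)^2 dx = ∫_0^1 (36*x^2 + 12*x + 1) dx. Term by term:
    ∫_0^1 36*x^2 dx = 12;  ∫_0^1 12*x dx = 6;  ∫_0^1 1 dx = 1.
  Sum: 12 + 6 + 1 = 19.
Adding: ||u||_{H^1}^2 = 229/30 + 19 = 799/30.


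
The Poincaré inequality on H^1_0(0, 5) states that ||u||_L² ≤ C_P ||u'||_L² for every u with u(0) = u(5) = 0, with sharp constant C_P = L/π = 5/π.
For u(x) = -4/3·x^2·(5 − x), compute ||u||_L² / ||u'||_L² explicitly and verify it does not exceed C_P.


||u||_L² / ||u'||_L² = 5*sqrt(14)/14 < C_P = 5/π.

u(x) = -4/3·x^2·(5 − x), so u'(x) = 4*x*(3*x - 10)/3.
u(x) = -4/3·x^2·(5 − x) vanishes at x = 0 and x = 5, so u ∈ H^1_0(0, 5). Differentiate via the product rule and integrate the resulting polynomials term by term.
  ∫_0^5 u² dx = ∫_0^5 (16*x^6/9 - 160*x^5/9 + 400*x^4/9) dx. Term by term:
    ∫_0^5 16*x^6/9 dx = 1250000/63;  ∫_0^5 -160*x^5/9 dx = -1250000/27;  ∫_0^5 400*x^4/9 dx = 250000/9.
  Sum: 1250000/63 − 1250000/27 + 250000/9 = 250000/189.
  ∫_0^5 (u')² dx = ∫_0^5 (16*x^4 - 320*x^3/3 + 1600*x^2/9) dx. Term by term:
    ∫_0^5 16*x^4 dx = 10000;  ∫_0^5 -320*x^3/3 dx = -50000/3;  ∫_0^5 1600*x^2/9 dx = 200000/27.
  Sum: 10000 − 50000/3 + 200000/27 = 20000/27.
∫_0^5 u² dx = 250000/189, so ||u||_L² = 500*sqrt(21)/63.
∫_0^5 (u')² dx = 20000/27, so ||u'||_L² = 100*sqrt(6)/9.
Ratio ||u||_L² / ||u'||_L² = 5*sqrt(14)/14.
Sharp Poincaré constant on H^1_0(0, 5) is C_P = L/π = 5/π, achieved by sin(π/5·x).
A polynomial bump cannot attain the sharp Poincaré constant (only the first sine eigenfunction does), so the ratio is strictly less than C_P, consistent with ||u||_L² ≤ C_P ||u'||_L².


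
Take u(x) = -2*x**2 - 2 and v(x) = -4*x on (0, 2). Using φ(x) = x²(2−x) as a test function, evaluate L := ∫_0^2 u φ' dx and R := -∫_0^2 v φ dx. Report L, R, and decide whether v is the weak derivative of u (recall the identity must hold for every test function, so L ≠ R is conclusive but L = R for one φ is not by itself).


LHS = 32/5, RHS = 32/5. Yes, v = u' weakly.

u(x) = -2*x**2 - 2, classical derivative u'(x) = -4*x.
φ(x) = x²(2−x), so φ'(x) = x*(4 - 3*x).
Note φ(0) = φ(2) = 0, so the boundary term u·φ vanishes.
LHS = ∫_0^2 u(x) φ'(x) dx = ∫_0^2 (6*x^4 - 8*x^3 + 6*x^2 - 8*x) dx. Term by term:
  ∫_0^2 6*x^4 dx = 192/5;  ∫_0^2 -8*x^3 dx = -32;  ∫_0^2 6*x^2 dx = 16;
  ∫_0^2 -8*x dx = -16.
Sum: 192/5 − 32 + 16 − 16 = 32/5.
So LHS = 32/5.
∫_0^2 v(x) φ(x) dx = ∫_0^2 (4*x^4 - 8*x^3) dx. Term by term:
  ∫_0^2 4*x^4 dx = 128/5;  ∫_0^2 -8*x^3 dx = -32.
Sum: 128/5 − 32 = -32/5.
So RHS = -∫_0^2 v(x) φ(x) dx = 32/5.
LHS = RHS, so the identity holds for this test φ.
Moreover u is smooth here and v(x) = u'(x) = -4*x pointwise, so the identity holds for every test function. Hence v is the weak derivative of u.


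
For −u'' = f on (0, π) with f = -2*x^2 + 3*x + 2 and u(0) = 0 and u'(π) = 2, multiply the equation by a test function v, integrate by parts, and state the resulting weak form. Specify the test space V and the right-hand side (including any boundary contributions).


V = {v ∈ H^1(0, π) : v(0) = 0} (test functions vanish at x = 0 where u is specified); weak form: ∫_0^π u'v' dx = ∫_0^π (-2*x^2 + 3*x + 2) v dx + 2·v(π) for all v ∈ V.

Multiply both sides by a test function v and integrate from 0 to π:
  ∫_0^π −u''(x) v(x) dx = ∫_0^π f(x) v(x) dx.
Integrate the LHS by parts once:
  ∫_0^π −u'' v dx = −[u'(x) v(x)]_0^π + ∫_0^π u'(x) v'(x) dx.
Thus ∫_0^π u'(x) v'(x) dx = ∫_0^π f(x) v(x) dx + [u'(x) v(x)]_0^π.
Choose V so that boundary terms are either known or forced to vanish.
Mixed BC: u(0) = 0 (Dirichlet) and u'(π) = 2 (Neumann). Define V = {v ∈ H^1(0, π) : v(0) = 0}. Then [u' v]_0^π = u'(π)·v(π) − u'(0)·0 = 2·v(π).
Weak formulation: find u (satisfying any essential BC) such that ∫_0^π u'(x) v'(x) dx = ∫_0^π f v dx + 2·v(π) for all v ∈ V (Dirichlet at 0 absorbed into V; Neumann datum at x = π contributes the boundary term).
Substituting f(x) = -2*x^2 + 3*x + 2, the right-hand side is ∫_0^π (-2*x^2 + 3*x + 2) v dx + 2·v(π).


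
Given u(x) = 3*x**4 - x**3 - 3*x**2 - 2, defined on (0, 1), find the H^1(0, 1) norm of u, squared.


||u||_{H^1}^2 = 1371/140

The H^1 norm (squared) on an interval (0, L) is
  ||u||_{H^1}^2 = ∫_0^L u(x)^2 dx + ∫_0^L u'(x)^2 dx.
Compute u'(x) = 12*x**3 - 3*x**2 - 6*x.
Then u(x)^2 = 9*x**8 - 6*x**7 - 17*x**6 + 6*x**5 - 3*x**4 + 4*x**3 + 12*x**2 + 4 and u'(x)^2 = 144*x**6 - 72*x**5 - 135*x**4 + 36*x**3 + 36*x**2.
Integrate each monomial from 0 to 1 using ∫_0^1 c·x^n dx = c·1^(n+1)/(n+1):
  ∫_0^1 u(x)^2 dx = ∫_0^1 (9*x^8 - 6*x^7 - 17*x^6 + 6*x^5 - 3*x^4 + 4*x^3 + 12*x^2 + 4) dx. Term by term:
    ∫_0^1 9*x^8 dx = 1;  ∫_0^1 -6*x^7 dx = -3/4;  ∫_0^1 -17*x^6 dx = -17/7;
    ∫_0^1 6*x^5 dx = 1;  ∫_0^1 -3*x^4 dx = -3/5;  ∫_0^1 4*x^3 dx = 1;
    ∫_0^1 12*x^2 dx = 4;  ∫_0^1 4 dx = 4.
  Sum: 1 − 3/4 − 17/7 + 1 − 3/5 + 1 + 4 + 4 = 1011/140.
  ∫_0^1 u'(x)^2 dx = ∫_0^1 (144*x^6 - 72*x^5 - 135*x^4 + 36*x^3 + 36*x^2) dx. Term by term:
    ∫_0^1 144*x^6 dx = 144/7;  ∫_0^1 -72*x^5 dx = -12;  ∫_0^1 -135*x^4 dx = -27;
    ∫_0^1 36*x^3 dx = 9;  ∫_0^1 36*x^2 dx = 12.
  Sum: 144/7 − 12 − 27 + 9 + 12 = 18/7.
Adding: ||u||_{H^1}^2 = 1011/140 + 18/7 = 1371/140.


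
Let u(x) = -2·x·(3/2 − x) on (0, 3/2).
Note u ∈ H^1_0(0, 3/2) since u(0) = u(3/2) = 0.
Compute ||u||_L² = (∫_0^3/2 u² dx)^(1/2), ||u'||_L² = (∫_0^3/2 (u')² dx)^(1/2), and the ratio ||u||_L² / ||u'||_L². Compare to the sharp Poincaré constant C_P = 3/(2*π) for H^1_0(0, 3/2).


||u||_L² / ||u'||_L² = 3*sqrt(10)/20 < C_P = 3/(2*π).

u(x) = -2·x·(3/2 − x), so u'(x) = 4*x - 3.
u(x) = -2·x·(3/2 − x) vanishes at x = 0 and x = 3/2, so u ∈ H^1_0(0, 3/2). Differentiate via the product rule and integrate the resulting polynomials term by term.
  ∫_0^3/2 u² dx = ∫_0^3/2 (4*x^4 - 12*x^3 + 9*x^2) dx. Term by term:
    ∫_0^3/2 4*x^4 dx = 243/40;  ∫_0^3/2 -12*x^3 dx = -243/16;  ∫_0^3/2 9*x^2 dx = 81/8.
  Sum: 243/40 − 243/16 + 81/8 = 81/80.
  ∫_0^3/2 (u')² dx = ∫_0^3/2 (16*x^2 - 24*x + 9) dx. Term by term:
    ∫_0^3/2 16*x^2 dx = 18;  ∫_0^3/2 -24*x dx = -27;  ∫_0^3/2 9 dx = 27/2.
  Sum: 18 − 27 + 27/2 = 9/2.
∫_0^3/2 u² dx = 81/80, so ||u||_L² = 9*sqrt(5)/20.
∫_0^3/2 (u')² dx = 9/2, so ||u'||_L² = 3*sqrt(2)/2.
Ratio ||u||_L² / ||u'||_L² = 3*sqrt(10)/20.
Sharp Poincaré constant on H^1_0(0, 3/2) is C_P = L/π = 3/(2*π), achieved by sin(2*π/3·x).
A polynomial bump cannot attain the sharp Poincaré constant (only the first sine eigenfunction does), so the ratio is strictly less than C_P, consistent with ||u||_L² ≤ C_P ||u'||_L².


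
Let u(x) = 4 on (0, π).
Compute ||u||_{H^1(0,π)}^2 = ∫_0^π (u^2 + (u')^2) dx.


||u||_{H^1(0,π)}^2 = 16*π

u'(x) = 0.
Expand u² and (u')² and integrate term by term on (0, π), using: for integers n ≥ 1, ∫_0^π sin²(nx) dx = ∫_0^π cos²(nx) dx = π/2; for n ≠ n', ∫_0^π sin(nx)sin(n'x) dx = ∫_0^π cos(nx)cos(n'x) dx = 0; and by product-to-sum, ∫_0^π sin(nx)cos(n'x) dx = ½∫_0^π [sin((n+n')x) + sin((n−n')x)] dx, which is 0 when n+n' is even and 2n/(n²−n'²) when n+n' is odd (it need not vanish on (0, π)). For the constant mode: ∫_0^π 1 dx = π, ∫_0^π cos(nx) dx = 0, ∫_0^π sin(nx) dx = (1−(−1)^n)/n.
  u² squared terms: (4)²·∫1 dx = 16·π = 16*π.
  So ∫_0^π u² dx = 16*π.
  u' ≡ 0, so ∫_0^π (u')² dx = 0.
||u||_{H^1}^2 = (16*π) + (0) = 16*π.


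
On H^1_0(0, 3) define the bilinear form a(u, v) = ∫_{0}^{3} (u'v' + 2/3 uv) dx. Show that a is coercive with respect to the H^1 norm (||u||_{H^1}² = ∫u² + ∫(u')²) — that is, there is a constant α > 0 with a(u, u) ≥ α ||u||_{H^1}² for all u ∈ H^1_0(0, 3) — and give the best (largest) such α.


α = (6 + π^2)/(9 + π^2)

Coercivity of a(·,·) on H^1_0(0, 3) means a(u, u) ≥ α ||u||_{H^1}² for every u ∈ H^1_0.
The interval has length L = 3, and Poincaré/coercivity depend only on L. Here a(u, u) = ∫(u')² + (2/3)·∫u².
Here 0 < c = 2/3 < 1. The condition a(u,u) ≥ α||u||_{H^1}² reads (1−α)∫(u')² ≥ (α−c)∫u². Any admissible α is ≤ 1 (rapidly oscillating u have ∫u²/∫(u')² → 0), and α = 1 would force 0 ≥ (1−c)∫u², impossible since c < 1; so 1−α > 0. By the sharp Poincaré inequality on H^1_0 of an interval of length L, ∫(u')² ≥ (π/L)²∫u² with equality for the first sine mode sin(π(x−x₀)/L) (x₀ the left endpoint), so the inequality holds for all u iff (1−α)(π/L)² ≥ α − c, i.e. α ≤ ((π/L)² + c)/((π/L)² + 1) = (1 + c(L/π)²)/(1 + (L/π)²). With (π/L)² = π^2/9 and c = 2/3, the largest admissible constant is α = ((π/L)² + c)/((π/L)² + 1).
Simplifying, α = (6 + π^2)/(9 + π^2).
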